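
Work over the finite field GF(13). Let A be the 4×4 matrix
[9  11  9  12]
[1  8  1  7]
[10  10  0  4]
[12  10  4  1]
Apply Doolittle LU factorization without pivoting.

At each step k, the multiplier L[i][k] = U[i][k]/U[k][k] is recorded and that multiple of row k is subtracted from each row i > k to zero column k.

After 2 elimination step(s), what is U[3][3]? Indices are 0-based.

U[3][3] = 10

Step 1: pivot at (0,0) is 9.
  row1 ← row1 − (3)·row0  ⇒  L[1][0]=3, U row1=(0, 1, 0, 10)
  row2 ← row2 − (4)·row0  ⇒  L[2][0]=4, U row2=(0, 5, 3, 8)
  row3 ← row3 − (10)·row0  ⇒  L[3][0]=10, U row3=(0, 4, 5, 11)
Step 2: pivot at (1,1) is 1.
  row2 ← row2 − (5)·row1  ⇒  L[2][1]=5, U row2=(0, 0, 3, 10)
  row3 ← row3 − (4)·row1  ⇒  L[3][1]=4, U row3=(0, 0, 5, 10)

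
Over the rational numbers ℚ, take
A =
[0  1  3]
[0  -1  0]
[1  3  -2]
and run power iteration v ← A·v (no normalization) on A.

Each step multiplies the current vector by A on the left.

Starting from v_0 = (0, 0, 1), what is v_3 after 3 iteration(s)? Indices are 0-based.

v_3 = (21, 0, -20)

v_0 = (0, 0, 1).
v_1 = A·v_0 = (3, 0, -2).
v_2 = A·v_1 = (-6, 0, 7).
v_3 = A·v_2 = (21, 0, -20).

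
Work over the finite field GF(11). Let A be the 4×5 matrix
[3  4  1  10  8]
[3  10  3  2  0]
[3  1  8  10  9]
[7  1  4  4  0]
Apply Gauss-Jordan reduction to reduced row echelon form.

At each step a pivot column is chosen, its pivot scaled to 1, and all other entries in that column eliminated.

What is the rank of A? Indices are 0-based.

rank = 4

[1] R0 /= 3  ⇒  (1, 5, 4, 7, 10)
     R1 -= 3·R0  ⇒  (0, 6, 2, 3, 3)
     R2 -= 3·R0  ⇒  (0, 8, 7, 0, 1)
     R3 -= 7·R0  ⇒  (0, 10, 9, 10, 7)
[2] R1 /= 6  ⇒  (0, 1, 4, 6, 6)
     R0 -= 5·R1  ⇒  (1, 0, 6, 10, 2)
     R2 -= 8·R1  ⇒  (0, 0, 8, 7, 8)
     R3 -= 10·R1  ⇒  (0, 0, 2, 5, 2)
[3] R2 /= 8  ⇒  (0, 0, 1, 5, 1)
     R0 -= 6·R2  ⇒  (1, 0, 0, 2, 7)
     R1 -= 4·R2  ⇒  (0, 1, 0, 8, 2)
     R3 -= 2·R2  ⇒  (0, 0, 0, 6, 0)
[4] R3 /= 6  ⇒  (0, 0, 0, 1, 0)
     R0 -= 2·R3  ⇒  (1, 0, 0, 0, 7)
     R1 -= 8·R3  ⇒  (0, 1, 0, 0, 2)
     R2 -= 5·R3  ⇒  (0, 0, 1, 0, 1)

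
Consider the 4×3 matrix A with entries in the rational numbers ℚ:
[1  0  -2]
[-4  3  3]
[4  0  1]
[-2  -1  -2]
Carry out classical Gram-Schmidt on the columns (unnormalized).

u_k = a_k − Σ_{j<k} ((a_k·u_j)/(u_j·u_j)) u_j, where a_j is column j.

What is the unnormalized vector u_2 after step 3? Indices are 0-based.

Step 1: u_0 = a_0 = (1, -4, 4, -2).
Step 2: u_1 = a_1 − (-10/37)·u_0 = (10/37, 71/37, 40/37, -57/37).
Step 3: u_2 = a_2 − (-6/37)·u_0 − (347/270)·u_1 = (-59/27, -31/270, 7/27, -31/90).

u_2 = (-59/27, -31/270, 7/27, -31/90)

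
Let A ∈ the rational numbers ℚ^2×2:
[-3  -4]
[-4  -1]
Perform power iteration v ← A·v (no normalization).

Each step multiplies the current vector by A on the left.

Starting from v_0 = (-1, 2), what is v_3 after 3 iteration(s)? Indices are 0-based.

v_3 = (-93, -46)

v_0 = (-1, 2).
v_1 = A·v_0 = (-5, 2).
v_2 = A·v_1 = (7, 18).
v_3 = A·v_2 = (-93, -46).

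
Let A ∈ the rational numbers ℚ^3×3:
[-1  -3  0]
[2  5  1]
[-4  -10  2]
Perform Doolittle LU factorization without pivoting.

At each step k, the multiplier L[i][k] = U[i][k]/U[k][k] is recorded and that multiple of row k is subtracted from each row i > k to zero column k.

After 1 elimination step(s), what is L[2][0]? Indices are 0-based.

[col 0] pivot -1
  R1 -= -2*R0 → (0, -1, 1)  (L[1][0] := -2)
  R2 -= 4*R0 → (0, 2, 2)  (L[2][0] := 4)

L[2][0] = 4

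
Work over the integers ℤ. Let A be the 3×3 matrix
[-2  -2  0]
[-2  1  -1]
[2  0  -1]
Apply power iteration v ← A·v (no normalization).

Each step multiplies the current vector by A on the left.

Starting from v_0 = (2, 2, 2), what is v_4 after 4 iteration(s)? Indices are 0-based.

v_0 = (2, 2, 2).
v_1 = A·v_0 = (-8, -4, 2).
v_2 = A·v_1 = (24, 10, -18).
v_3 = A·v_2 = (-68, -20, 66).
v_4 = A·v_3 = (176, 50, -202).

v_4 = (176, 50, -202)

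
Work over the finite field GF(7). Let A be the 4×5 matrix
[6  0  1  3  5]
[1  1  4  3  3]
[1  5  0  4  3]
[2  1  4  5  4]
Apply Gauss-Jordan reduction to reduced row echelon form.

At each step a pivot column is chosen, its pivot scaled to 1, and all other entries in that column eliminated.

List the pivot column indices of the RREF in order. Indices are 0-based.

step 1: normalize row 0 (÷6) = (1, 0, 6, 4, 2)
  row 1: subtract 1×row0 = (0, 1, 5, 6, 1)
  row 2: subtract 1×row0 = (0, 5, 1, 0, 1)
  row 3: subtract 2×row0 = (0, 1, 6, 4, 0)
step 2: normalize row 1 (÷1) = (0, 1, 5, 6, 1)
  row 2: subtract 5×row1 = (0, 0, 4, 5, 3)
  row 3: subtract 1×row1 = (0, 0, 1, 5, 6)
step 3: normalize row 2 (÷4) = (0, 0, 1, 3, 6)
  row 0: subtract 6×row2 = (1, 0, 0, 0, 1)
  row 1: subtract 5×row2 = (0, 1, 0, 5, 6)
  row 3: subtract 1×row2 = (0, 0, 0, 2, 0)
step 4: normalize row 3 (÷2) = (0, 0, 0, 1, 0)
  row 1: subtract 5×row3 = (0, 1, 0, 0, 6)
  row 2: subtract 3×row3 = (0, 0, 1, 0, 6)

pivot columns: 0, 1, 2, 3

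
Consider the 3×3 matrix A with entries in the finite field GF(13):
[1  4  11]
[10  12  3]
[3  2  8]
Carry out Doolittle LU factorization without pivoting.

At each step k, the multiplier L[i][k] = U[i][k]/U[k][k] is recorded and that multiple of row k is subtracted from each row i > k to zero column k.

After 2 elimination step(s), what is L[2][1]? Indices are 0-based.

Step 1: pivot at (0,0) is 1.
  row1 ← row1 − (10)·row0  ⇒  L[1][0]=10, U row1=(0, 11, 10)
  row2 ← row2 − (3)·row0  ⇒  L[2][0]=3, U row2=(0, 3, 1)
Step 2: pivot at (1,1) is 11.
  row2 ← row2 − (5)·row1  ⇒  L[2][1]=5, U row2=(0, 0, 3)

L[2][1] = 5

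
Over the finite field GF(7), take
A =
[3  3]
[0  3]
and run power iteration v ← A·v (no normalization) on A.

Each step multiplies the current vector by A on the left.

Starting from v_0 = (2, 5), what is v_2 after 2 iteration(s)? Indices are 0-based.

v_0 = (2, 5).
v_1 = A·v_0 = (0, 1).
v_2 = A·v_1 = (3, 3).

v_2 = (3, 3)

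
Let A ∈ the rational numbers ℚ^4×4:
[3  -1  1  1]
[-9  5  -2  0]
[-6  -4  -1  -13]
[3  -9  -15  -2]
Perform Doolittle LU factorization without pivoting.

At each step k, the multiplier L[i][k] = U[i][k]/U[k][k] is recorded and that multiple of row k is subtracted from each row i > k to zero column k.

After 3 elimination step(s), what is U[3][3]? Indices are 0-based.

U[3][3] = 3

Step 1: pivot at (0,0) is 3.
  row1 ← row1 − (-3)·row0  ⇒  L[1][0]=-3, U row1=(0, 2, 1, 3)
  row2 ← row2 − (-2)·row0  ⇒  L[2][0]=-2, U row2=(0, -6, 1, -11)
  row3 ← row3 − (1)·row0  ⇒  L[3][0]=1, U row3=(0, -8, -16, -3)
Step 2: pivot at (1,1) is 2.
  row2 ← row2 − (-3)·row1  ⇒  L[2][1]=-3, U row2=(0, 0, 4, -2)
  row3 ← row3 − (-4)·row1  ⇒  L[3][1]=-4, U row3=(0, 0, -12, 9)
Step 3: pivot at (2,2) is 4.
  row3 ← row3 − (-3)·row2  ⇒  L[3][2]=-3, U row3=(0, 0, 0, 3)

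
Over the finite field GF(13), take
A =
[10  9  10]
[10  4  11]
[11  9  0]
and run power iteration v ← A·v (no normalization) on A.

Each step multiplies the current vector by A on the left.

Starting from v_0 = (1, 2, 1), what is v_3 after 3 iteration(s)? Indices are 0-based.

v_0 = (1, 2, 1).
v_1 = A·v_0 = (12, 3, 3).
v_2 = A·v_1 = (8, 9, 3).
v_3 = A·v_2 = (9, 6, 0).

v_3 = (9, 6, 0)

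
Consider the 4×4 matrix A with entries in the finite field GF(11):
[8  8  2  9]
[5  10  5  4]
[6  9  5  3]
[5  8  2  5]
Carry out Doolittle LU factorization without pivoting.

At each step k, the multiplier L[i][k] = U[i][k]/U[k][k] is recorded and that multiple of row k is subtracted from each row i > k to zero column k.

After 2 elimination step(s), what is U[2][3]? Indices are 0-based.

Step 1: pivot at (0,0) is 8.
  row1 ← row1 − (2)·row0  ⇒  L[1][0]=2, U row1=(0, 5, 1, 8)
  row2 ← row2 − (9)·row0  ⇒  L[2][0]=9, U row2=(0, 3, 9, 10)
  row3 ← row3 − (2)·row0  ⇒  L[3][0]=2, U row3=(0, 3, 9, 9)
Step 2: pivot at (1,1) is 5.
  row2 ← row2 − (5)·row1  ⇒  L[2][1]=5, U row2=(0, 0, 4, 3)
  row3 ← row3 − (5)·row1  ⇒  L[3][1]=5, U row3=(0, 0, 4, 2)

U[2][3] = 3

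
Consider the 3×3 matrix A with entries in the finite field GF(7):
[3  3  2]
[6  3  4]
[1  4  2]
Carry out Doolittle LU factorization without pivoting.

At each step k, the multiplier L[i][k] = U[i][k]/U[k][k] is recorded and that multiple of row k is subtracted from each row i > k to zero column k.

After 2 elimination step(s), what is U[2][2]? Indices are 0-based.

U[2][2] = 6

[col 0] pivot 3
  R1 -= 2*R0 → (0, 4, 0)  (L[1][0] := 2)
  R2 -= 5*R0 → (0, 3, 6)  (L[2][0] := 5)
[col 1] pivot 4
  R2 -= 6*R1 → (0, 0, 6)  (L[2][1] := 6)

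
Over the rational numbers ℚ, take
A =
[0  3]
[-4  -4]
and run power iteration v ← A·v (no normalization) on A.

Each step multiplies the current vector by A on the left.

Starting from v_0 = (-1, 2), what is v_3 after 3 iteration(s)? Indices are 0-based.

v_3 = (-24, 80)

v_0 = (-1, 2).
v_1 = A·v_0 = (6, -4).
v_2 = A·v_1 = (-12, -8).
v_3 = A·v_2 = (-24, 80).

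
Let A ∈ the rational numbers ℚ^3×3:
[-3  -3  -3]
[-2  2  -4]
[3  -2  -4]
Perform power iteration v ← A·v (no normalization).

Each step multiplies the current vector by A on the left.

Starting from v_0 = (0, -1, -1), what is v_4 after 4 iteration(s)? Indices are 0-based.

v_4 = (-870, -296, 724)

v_0 = (0, -1, -1).
v_1 = A·v_0 = (6, 2, 6).
v_2 = A·v_1 = (-42, -32, -10).
v_3 = A·v_2 = (252, 60, -22).
v_4 = A·v_3 = (-870, -296, 724).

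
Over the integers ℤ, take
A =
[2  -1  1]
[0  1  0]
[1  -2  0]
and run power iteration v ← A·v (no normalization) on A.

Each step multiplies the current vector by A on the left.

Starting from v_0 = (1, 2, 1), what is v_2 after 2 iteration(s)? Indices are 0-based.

v_0 = (1, 2, 1).
v_1 = A·v_0 = (1, 2, -3).
v_2 = A·v_1 = (-3, 2, -3).

v_2 = (-3, 2, -3)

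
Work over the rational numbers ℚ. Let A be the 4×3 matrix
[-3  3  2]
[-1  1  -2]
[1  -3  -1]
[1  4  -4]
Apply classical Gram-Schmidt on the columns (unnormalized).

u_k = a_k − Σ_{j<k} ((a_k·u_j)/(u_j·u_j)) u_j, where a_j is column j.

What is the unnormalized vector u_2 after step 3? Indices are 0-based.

Step 1: u_0 = a_0 = (-3, -1, 1, 1).
Step 2: u_1 = a_1 − (-3/4)·u_0 = (3/4, 1/4, -9/4, 19/4).
Step 3: u_2 = a_2 − (-3/4)·u_0 − (-63/113)·u_1 = (19/113, -295/113, -170/113, -68/113).

u_2 = (19/113, -295/113, -170/113, -68/113)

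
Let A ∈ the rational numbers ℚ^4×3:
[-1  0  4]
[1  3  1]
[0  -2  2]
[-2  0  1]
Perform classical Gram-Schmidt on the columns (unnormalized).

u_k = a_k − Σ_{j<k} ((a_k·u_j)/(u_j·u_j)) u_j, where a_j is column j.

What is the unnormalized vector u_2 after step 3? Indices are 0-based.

u_2 = (214/69, 104/69, 52/23, -55/69)

Step 1: u_0 = a_0 = (-1, 1, 0, -2).
Step 2: u_1 = a_1 − (1/2)·u_0 = (1/2, 5/2, -2, 1).
Step 3: u_2 = a_2 − (-5/6)·u_0 − (3/23)·u_1 = (214/69, 104/69, 52/23, -55/69).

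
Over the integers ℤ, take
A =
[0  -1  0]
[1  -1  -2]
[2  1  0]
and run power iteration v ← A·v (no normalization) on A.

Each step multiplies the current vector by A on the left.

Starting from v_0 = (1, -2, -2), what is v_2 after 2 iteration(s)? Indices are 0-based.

v_2 = (-7, -5, 11)

v_0 = (1, -2, -2).
v_1 = A·v_0 = (2, 7, 0).
v_2 = A·v_1 = (-7, -5, 11).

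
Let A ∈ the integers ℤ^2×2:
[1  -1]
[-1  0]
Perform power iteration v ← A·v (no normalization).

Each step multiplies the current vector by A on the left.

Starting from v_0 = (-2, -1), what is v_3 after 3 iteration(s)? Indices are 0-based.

v_0 = (-2, -1).
v_1 = A·v_0 = (-1, 2).
v_2 = A·v_1 = (-3, 1).
v_3 = A·v_2 = (-4, 3).

v_3 = (-4, 3)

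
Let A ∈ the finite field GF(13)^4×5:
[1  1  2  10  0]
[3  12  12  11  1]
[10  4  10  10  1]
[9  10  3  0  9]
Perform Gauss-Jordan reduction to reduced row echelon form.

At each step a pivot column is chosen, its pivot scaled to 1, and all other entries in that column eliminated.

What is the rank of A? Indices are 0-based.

step 1: normalize row 0 (÷1) = (1, 1, 2, 10, 0)
  row 1: subtract 3×row0 = (0, 9, 6, 7, 1)
  row 2: subtract 10×row0 = (0, 7, 3, 1, 1)
  row 3: subtract 9×row0 = (0, 1, 11, 1, 9)
step 2: normalize row 1 (÷9) = (0, 1, 5, 8, 3)
  row 0: subtract 1×row1 = (1, 0, 10, 2, 10)
  row 2: subtract 7×row1 = (0, 0, 7, 10, 6)
  row 3: subtract 1×row1 = (0, 0, 6, 6, 6)
step 3: normalize row 2 (÷7) = (0, 0, 1, 7, 12)
  row 0: subtract 10×row2 = (1, 0, 0, 10, 7)
  row 1: subtract 5×row2 = (0, 1, 0, 12, 8)
  row 3: subtract 6×row2 = (0, 0, 0, 3, 12)
step 4: normalize row 3 (÷3) = (0, 0, 0, 1, 4)
  row 0: subtract 10×row3 = (1, 0, 0, 0, 6)
  row 1: subtract 12×row3 = (0, 1, 0, 0, 12)
  row 2: subtract 7×row3 = (0, 0, 1, 0, 10)

rank = 4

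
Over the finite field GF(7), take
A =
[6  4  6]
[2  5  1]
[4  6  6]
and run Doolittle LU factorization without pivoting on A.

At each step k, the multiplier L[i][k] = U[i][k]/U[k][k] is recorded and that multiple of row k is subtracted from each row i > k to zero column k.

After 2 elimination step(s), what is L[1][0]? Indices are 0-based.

Step 1: pivot at (0,0) is 6.
  row1 ← row1 − (5)·row0  ⇒  L[1][0]=5, U row1=(0, 6, 6)
  row2 ← row2 − (3)·row0  ⇒  L[2][0]=3, U row2=(0, 1, 2)
Step 2: pivot at (1,1) is 6.
  row2 ← row2 − (6)·row1  ⇒  L[2][1]=6, U row2=(0, 0, 1)

L[1][0] = 5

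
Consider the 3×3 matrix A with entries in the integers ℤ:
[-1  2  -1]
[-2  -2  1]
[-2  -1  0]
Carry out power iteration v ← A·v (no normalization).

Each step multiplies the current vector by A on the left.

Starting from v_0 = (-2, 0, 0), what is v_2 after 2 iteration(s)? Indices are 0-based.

v_0 = (-2, 0, 0).
v_1 = A·v_0 = (2, 4, 4).
v_2 = A·v_1 = (2, -8, -8).

v_2 = (2, -8, -8)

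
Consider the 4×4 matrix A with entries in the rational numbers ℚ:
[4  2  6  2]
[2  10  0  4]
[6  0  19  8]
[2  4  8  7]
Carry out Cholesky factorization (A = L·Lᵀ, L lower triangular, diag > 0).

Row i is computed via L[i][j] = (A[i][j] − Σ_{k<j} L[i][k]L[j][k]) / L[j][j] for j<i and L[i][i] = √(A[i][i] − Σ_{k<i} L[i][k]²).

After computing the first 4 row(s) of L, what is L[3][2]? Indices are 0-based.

Step 1: L[0][0] = √(4) = 2.
  L[1][0] = (2) / L[0][0] = 1.
Step 2: L[1][1] = √(9) = 3.
  L[2][0] = (6) / L[0][0] = 3.
  L[2][1] = (-3) / L[1][1] = -1.
Step 3: L[2][2] = √(9) = 3.
  L[3][0] = (2) / L[0][0] = 1.
  L[3][1] = (3) / L[1][1] = 1.
  L[3][2] = (6) / L[2][2] = 2.
Step 4: L[3][3] = √(1) = 1.

L[3][2] = 2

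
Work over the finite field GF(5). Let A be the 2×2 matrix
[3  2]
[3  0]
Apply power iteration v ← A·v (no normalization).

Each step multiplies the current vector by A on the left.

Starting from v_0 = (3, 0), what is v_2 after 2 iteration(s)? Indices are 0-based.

v_2 = (0, 2)

v_0 = (3, 0).
v_1 = A·v_0 = (4, 4).
v_2 = A·v_1 = (0, 2).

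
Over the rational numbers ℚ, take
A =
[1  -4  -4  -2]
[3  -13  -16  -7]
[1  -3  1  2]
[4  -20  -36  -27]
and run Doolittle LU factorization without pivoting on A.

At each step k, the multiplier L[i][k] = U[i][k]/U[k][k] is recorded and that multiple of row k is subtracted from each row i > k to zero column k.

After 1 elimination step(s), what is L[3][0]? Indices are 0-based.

k=0: U[0][0]=1
  eliminate (1,0): mult=3, new row 1: (0, -1, -4, -1); set L[1][0]=3
  eliminate (2,0): mult=1, new row 2: (0, 1, 5, 4); set L[2][0]=1
  eliminate (3,0): mult=4, new row 3: (0, -4, -20, -19); set L[3][0]=4

L[3][0] = 4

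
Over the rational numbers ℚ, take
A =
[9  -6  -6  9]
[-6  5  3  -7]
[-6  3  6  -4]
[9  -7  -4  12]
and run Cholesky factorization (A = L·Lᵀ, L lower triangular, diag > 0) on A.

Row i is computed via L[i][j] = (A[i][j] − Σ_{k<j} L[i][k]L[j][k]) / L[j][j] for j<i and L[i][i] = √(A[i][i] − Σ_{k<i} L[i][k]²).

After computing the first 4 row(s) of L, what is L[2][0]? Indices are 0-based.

Step 1: L[0][0] = √(9) = 3.
  L[1][0] = (-6) / L[0][0] = -2.
Step 2: L[1][1] = √(1) = 1.
  L[2][0] = (-6) / L[0][0] = -2.
  L[2][1] = (-1) / L[1][1] = -1.
Step 3: L[2][2] = √(1) = 1.
  L[3][0] = (9) / L[0][0] = 3.
  L[3][1] = (-1) / L[1][1] = -1.
  L[3][2] = (1) / L[2][2] = 1.
Step 4: L[3][3] = √(1) = 1.

L[2][0] = -2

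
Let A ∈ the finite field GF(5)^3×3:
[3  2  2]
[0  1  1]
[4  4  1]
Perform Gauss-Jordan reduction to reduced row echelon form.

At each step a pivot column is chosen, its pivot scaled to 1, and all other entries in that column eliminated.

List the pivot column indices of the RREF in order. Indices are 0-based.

[1] R0 /= 3  ⇒  (1, 4, 4)
     R2 -= 4·R0  ⇒  (0, 3, 0)
[2] R1 /= 1  ⇒  (0, 1, 1)
     R0 -= 4·R1  ⇒  (1, 0, 0)
     R2 -= 3·R1  ⇒  (0, 0, 2)
[3] R2 /= 2  ⇒  (0, 0, 1)
     R1 -= 1·R2  ⇒  (0, 1, 0)

pivot columns: 0, 1, 2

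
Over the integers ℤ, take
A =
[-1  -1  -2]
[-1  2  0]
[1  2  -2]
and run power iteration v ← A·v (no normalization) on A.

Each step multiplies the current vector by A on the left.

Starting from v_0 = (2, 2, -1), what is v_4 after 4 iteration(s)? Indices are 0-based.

v_4 = (-114, 18, 46)

v_0 = (2, 2, -1).
v_1 = A·v_0 = (-2, 2, 8).
v_2 = A·v_1 = (-16, 6, -14).
v_3 = A·v_2 = (38, 28, 24).
v_4 = A·v_3 = (-114, 18, 46).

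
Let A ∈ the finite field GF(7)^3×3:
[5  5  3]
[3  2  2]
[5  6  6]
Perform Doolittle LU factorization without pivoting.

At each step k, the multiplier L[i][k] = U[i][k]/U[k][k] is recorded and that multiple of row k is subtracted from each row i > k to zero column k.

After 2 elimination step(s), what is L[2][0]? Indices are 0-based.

[col 0] pivot 5
  R1 -= 2*R0 → (0, 6, 3)  (L[1][0] := 2)
  R2 -= 1*R0 → (0, 1, 3)  (L[2][0] := 1)
[col 1] pivot 6
  R2 -= 6*R1 → (0, 0, 6)  (L[2][1] := 6)

L[2][0] = 1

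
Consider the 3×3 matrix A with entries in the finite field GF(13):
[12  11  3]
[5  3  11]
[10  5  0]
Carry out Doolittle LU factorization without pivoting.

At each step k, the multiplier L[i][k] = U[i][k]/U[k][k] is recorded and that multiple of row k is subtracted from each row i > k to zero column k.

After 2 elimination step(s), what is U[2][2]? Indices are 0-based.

[col 0] pivot 12
  R1 -= 8*R0 → (0, 6, 0)  (L[1][0] := 8)
  R2 -= 3*R0 → (0, 11, 4)  (L[2][0] := 3)
[col 1] pivot 6
  R2 -= 4*R1 → (0, 0, 4)  (L[2][1] := 4)

U[2][2] = 4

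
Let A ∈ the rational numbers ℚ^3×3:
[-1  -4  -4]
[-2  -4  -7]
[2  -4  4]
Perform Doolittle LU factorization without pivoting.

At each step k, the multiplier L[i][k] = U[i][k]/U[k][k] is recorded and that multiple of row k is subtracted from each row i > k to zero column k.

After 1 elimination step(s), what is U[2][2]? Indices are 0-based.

U[2][2] = -4

k=0: U[0][0]=-1
  eliminate (1,0): mult=2, new row 1: (0, 4, 1); set L[1][0]=2
  eliminate (2,0): mult=-2, new row 2: (0, -12, -4); set L[2][0]=-2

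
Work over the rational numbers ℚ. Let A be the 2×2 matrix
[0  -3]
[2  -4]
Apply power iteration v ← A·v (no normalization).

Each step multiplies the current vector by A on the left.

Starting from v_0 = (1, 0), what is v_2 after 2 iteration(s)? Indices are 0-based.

v_2 = (-6, -8)

v_0 = (1, 0).
v_1 = A·v_0 = (0, 2).
v_2 = A·v_1 = (-6, -8).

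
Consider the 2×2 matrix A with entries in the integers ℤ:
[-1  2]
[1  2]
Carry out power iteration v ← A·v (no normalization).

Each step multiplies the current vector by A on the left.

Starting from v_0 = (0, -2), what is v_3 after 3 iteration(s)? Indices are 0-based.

v_0 = (0, -2).
v_1 = A·v_0 = (-4, -4).
v_2 = A·v_1 = (-4, -12).
v_3 = A·v_2 = (-20, -28).

v_3 = (-20, -28)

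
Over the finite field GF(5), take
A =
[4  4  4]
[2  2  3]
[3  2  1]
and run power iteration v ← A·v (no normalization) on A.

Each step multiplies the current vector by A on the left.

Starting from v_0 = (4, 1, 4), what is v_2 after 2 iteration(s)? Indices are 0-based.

v_2 = (4, 0, 0)

v_0 = (4, 1, 4).
v_1 = A·v_0 = (1, 2, 3).
v_2 = A·v_1 = (4, 0, 0).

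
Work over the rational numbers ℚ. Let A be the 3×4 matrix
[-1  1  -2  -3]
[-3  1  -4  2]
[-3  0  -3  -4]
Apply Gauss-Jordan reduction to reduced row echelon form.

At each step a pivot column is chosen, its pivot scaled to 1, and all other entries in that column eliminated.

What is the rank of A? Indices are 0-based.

step 1: normalize row 0 (÷-1) = (1, -1, 2, 3)
  row 1: subtract -3×row0 = (0, -2, 2, 11)
  row 2: subtract -3×row0 = (0, -3, 3, 5)
step 2: normalize row 1 (÷-2) = (0, 1, -1, -11/2)
  row 0: subtract -1×row1 = (1, 0, 1, -5/2)
  row 2: subtract -3×row1 = (0, 0, 0, -23/2)
skip col 2 (zero from row 2)
step 3: normalize row 2 (÷-23/2) = (0, 0, 0, 1)
  row 0: subtract -5/2×row2 = (1, 0, 1, 0)
  row 1: subtract -11/2×row2 = (0, 1, -1, 0)

rank = 3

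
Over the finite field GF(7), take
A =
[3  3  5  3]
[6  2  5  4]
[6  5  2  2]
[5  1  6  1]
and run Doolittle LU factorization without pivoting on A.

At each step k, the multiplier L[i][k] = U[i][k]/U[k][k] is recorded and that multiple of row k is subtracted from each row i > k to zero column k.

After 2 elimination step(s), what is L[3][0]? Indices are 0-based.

L[3][0] = 4

Step 1: pivot at (0,0) is 3.
  row1 ← row1 − (2)·row0  ⇒  L[1][0]=2, U row1=(0, 3, 2, 5)
  row2 ← row2 − (2)·row0  ⇒  L[2][0]=2, U row2=(0, 6, 6, 3)
  row3 ← row3 − (4)·row0  ⇒  L[3][0]=4, U row3=(0, 3, 0, 3)
Step 2: pivot at (1,1) is 3.
  row2 ← row2 − (2)·row1  ⇒  L[2][1]=2, U row2=(0, 0, 2, 0)
  row3 ← row3 − (1)·row1  ⇒  L[3][1]=1, U row3=(0, 0, 5, 5)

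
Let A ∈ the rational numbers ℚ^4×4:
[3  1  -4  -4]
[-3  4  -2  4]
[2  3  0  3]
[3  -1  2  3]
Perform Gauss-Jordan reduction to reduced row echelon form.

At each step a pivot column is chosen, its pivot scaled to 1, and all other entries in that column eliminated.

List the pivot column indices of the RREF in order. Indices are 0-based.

pivot columns: 0, 1, 2, 3

pivot(0,0)=3: scale R0 → (1, 1/3, -4/3, -4/3)
  clear (1,0): R1 −= (-3)R0 → (0, 5, -6, 0)
  clear (2,0): R2 −= (2)R0 → (0, 7/3, 8/3, 17/3)
  clear (3,0): R3 −= (3)R0 → (0, -2, 6, 7)
pivot(1,1)=5: scale R1 → (0, 1, -6/5, 0)
  clear (0,1): R0 −= (1/3)R1 → (1, 0, -14/15, -4/3)
  clear (2,1): R2 −= (7/3)R1 → (0, 0, 82/15, 17/3)
  clear (3,1): R3 −= (-2)R1 → (0, 0, 18/5, 7)
pivot(2,2)=82/15: scale R2 → (0, 0, 1, 85/82)
  clear (0,2): R0 −= (-14/15)R2 → (1, 0, 0, -15/41)
  clear (1,2): R1 −= (-6/5)R2 → (0, 1, 0, 51/41)
  clear (3,2): R3 −= (18/5)R2 → (0, 0, 0, 134/41)
pivot(3,3)=134/41: scale R3 → (0, 0, 0, 1)
  clear (0,3): R0 −= (-15/41)R3 → (1, 0, 0, 0)
  clear (1,3): R1 −= (51/41)R3 → (0, 1, 0, 0)
  clear (2,3): R2 −= (85/82)R3 → (0, 0, 1, 0)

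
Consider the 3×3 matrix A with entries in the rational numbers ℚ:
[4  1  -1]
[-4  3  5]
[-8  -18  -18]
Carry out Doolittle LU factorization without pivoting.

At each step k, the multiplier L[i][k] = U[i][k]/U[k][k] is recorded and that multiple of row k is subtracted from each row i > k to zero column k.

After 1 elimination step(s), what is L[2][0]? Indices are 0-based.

L[2][0] = -2

Step 1: pivot at (0,0) is 4.
  row1 ← row1 − (-1)·row0  ⇒  L[1][0]=-1, U row1=(0, 4, 4)
  row2 ← row2 − (-2)·row0  ⇒  L[2][0]=-2, U row2=(0, -16, -20)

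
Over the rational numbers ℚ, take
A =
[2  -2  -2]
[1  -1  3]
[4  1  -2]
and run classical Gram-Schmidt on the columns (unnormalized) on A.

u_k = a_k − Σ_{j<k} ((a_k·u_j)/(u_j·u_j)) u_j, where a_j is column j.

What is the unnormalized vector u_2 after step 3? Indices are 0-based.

Step 1: u_0 = a_0 = (2, 1, 4).
Step 2: u_1 = a_1 − (-1/21)·u_0 = (-40/21, -20/21, 25/21).
Step 3: u_2 = a_2 − (-3/7)·u_0 − (-6/25)·u_1 = (-8/5, 16/5, 0).

u_2 = (-8/5, 16/5, 0)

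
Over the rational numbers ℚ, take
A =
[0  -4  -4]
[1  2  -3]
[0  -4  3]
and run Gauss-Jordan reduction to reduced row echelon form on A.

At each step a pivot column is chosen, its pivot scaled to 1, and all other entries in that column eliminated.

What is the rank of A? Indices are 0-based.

step 1: exchange rows 0,1
step 1: normalize row 0 (÷1) = (1, 2, -3)
step 2: normalize row 1 (÷-4) = (0, 1, 1)
  row 0: subtract 2×row1 = (1, 0, -5)
  row 2: subtract -4×row1 = (0, 0, 7)
step 3: normalize row 2 (÷7) = (0, 0, 1)
  row 0: subtract -5×row2 = (1, 0, 0)
  row 1: subtract 1×row2 = (0, 1, 0)

rank = 3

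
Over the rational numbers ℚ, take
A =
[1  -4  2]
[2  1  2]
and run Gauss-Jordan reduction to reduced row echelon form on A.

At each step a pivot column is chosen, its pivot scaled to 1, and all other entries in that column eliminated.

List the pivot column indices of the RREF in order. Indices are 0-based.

pivot columns: 0, 1

step 1: normalize row 0 (÷1) = (1, -4, 2)
  row 1: subtract 2×row0 = (0, 9, -2)
step 2: normalize row 1 (÷9) = (0, 1, -2/9)
  row 0: subtract -4×row1 = (1, 0, 10/9)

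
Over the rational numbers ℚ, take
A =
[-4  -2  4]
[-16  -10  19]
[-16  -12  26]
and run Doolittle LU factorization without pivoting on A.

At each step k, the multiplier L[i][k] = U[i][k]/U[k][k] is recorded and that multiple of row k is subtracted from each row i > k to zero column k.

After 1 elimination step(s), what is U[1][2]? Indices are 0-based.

U[1][2] = 3

k=0: U[0][0]=-4
  eliminate (1,0): mult=4, new row 1: (0, -2, 3); set L[1][0]=4
  eliminate (2,0): mult=4, new row 2: (0, -4, 10); set L[2][0]=4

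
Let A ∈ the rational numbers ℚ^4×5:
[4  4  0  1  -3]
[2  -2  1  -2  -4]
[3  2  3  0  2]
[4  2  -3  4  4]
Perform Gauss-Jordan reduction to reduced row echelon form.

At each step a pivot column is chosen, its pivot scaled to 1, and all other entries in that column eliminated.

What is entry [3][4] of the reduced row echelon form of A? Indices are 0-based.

M[3][4] = 53/15

step 1: normalize row 0 (÷4) = (1, 1, 0, 1/4, -3/4)
  row 1: subtract 2×row0 = (0, -4, 1, -5/2, -5/2)
  row 2: subtract 3×row0 = (0, -1, 3, -3/4, 17/4)
  row 3: subtract 4×row0 = (0, -2, -3, 3, 7)
step 2: normalize row 1 (÷-4) = (0, 1, -1/4, 5/8, 5/8)
  row 0: subtract 1×row1 = (1, 0, 1/4, -3/8, -11/8)
  row 2: subtract -1×row1 = (0, 0, 11/4, -1/8, 39/8)
  row 3: subtract -2×row1 = (0, 0, -7/2, 17/4, 33/4)
step 3: normalize row 2 (÷11/4) = (0, 0, 1, -1/22, 39/22)
  row 0: subtract 1/4×row2 = (1, 0, 0, -4/11, -20/11)
  row 1: subtract -1/4×row2 = (0, 1, 0, 27/44, 47/44)
  row 3: subtract -7/2×row2 = (0, 0, 0, 45/11, 159/11)
step 4: normalize row 3 (÷45/11) = (0, 0, 0, 1, 53/15)
  row 0: subtract -4/11×row3 = (1, 0, 0, 0, -8/15)
  row 1: subtract 27/44×row3 = (0, 1, 0, 0, -11/10)
  row 2: subtract -1/22×row3 = (0, 0, 1, 0, 29/15)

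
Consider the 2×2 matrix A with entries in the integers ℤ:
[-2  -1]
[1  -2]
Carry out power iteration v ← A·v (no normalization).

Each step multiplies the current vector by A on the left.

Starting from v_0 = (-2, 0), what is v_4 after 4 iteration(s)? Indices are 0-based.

v_0 = (-2, 0).
v_1 = A·v_0 = (4, -2).
v_2 = A·v_1 = (-6, 8).
v_3 = A·v_2 = (4, -22).
v_4 = A·v_3 = (14, 48).

v_4 = (14, 48)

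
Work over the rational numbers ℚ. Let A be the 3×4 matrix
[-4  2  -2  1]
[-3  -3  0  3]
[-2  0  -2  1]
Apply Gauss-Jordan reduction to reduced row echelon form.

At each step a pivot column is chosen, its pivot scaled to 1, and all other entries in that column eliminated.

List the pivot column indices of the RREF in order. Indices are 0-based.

pivot columns: 0, 1, 2

pivot(0,0)=-4: scale R0 → (1, -1/2, 1/2, -1/4)
  clear (1,0): R1 −= (-3)R0 → (0, -9/2, 3/2, 9/4)
  clear (2,0): R2 −= (-2)R0 → (0, -1, -1, 1/2)
pivot(1,1)=-9/2: scale R1 → (0, 1, -1/3, -1/2)
  clear (0,1): R0 −= (-1/2)R1 → (1, 0, 1/3, -1/2)
  clear (2,1): R2 −= (-1)R1 → (0, 0, -4/3, 0)
pivot(2,2)=-4/3: scale R2 → (0, 0, 1, 0)
  clear (0,2): R0 −= (1/3)R2 → (1, 0, 0, -1/2)
  clear (1,2): R1 −= (-1/3)R2 → (0, 1, 0, -1/2)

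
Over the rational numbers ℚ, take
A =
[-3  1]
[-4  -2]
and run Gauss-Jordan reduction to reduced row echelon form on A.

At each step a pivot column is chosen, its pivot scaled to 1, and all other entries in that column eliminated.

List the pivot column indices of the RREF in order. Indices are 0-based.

pivot columns: 0, 1

pivot(0,0)=-3: scale R0 → (1, -1/3)
  clear (1,0): R1 −= (-4)R0 → (0, -10/3)
pivot(1,1)=-10/3: scale R1 → (0, 1)
  clear (0,1): R0 −= (-1/3)R1 → (1, 0)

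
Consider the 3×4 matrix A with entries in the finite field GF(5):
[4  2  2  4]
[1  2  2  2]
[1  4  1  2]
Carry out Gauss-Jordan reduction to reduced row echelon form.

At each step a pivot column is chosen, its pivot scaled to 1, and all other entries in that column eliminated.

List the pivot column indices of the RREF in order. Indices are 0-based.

pivot columns: 0, 1, 2

pivot(0,0)=4: scale R0 → (1, 3, 3, 1)
  clear (1,0): R1 −= (1)R0 → (0, 4, 4, 1)
  clear (2,0): R2 −= (1)R0 → (0, 1, 3, 1)
pivot(1,1)=4: scale R1 → (0, 1, 1, 4)
  clear (0,1): R0 −= (3)R1 → (1, 0, 0, 4)
  clear (2,1): R2 −= (1)R1 → (0, 0, 2, 2)
pivot(2,2)=2: scale R2 → (0, 0, 1, 1)
  clear (1,2): R1 −= (1)R2 → (0, 1, 0, 3)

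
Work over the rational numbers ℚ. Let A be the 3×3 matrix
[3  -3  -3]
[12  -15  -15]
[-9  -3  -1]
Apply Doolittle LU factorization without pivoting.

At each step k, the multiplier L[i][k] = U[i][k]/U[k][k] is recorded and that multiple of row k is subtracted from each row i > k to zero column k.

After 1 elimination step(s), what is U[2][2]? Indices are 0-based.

U[2][2] = -10

Step 1: pivot at (0,0) is 3.
  row1 ← row1 − (4)·row0  ⇒  L[1][0]=4, U row1=(0, -3, -3)
  row2 ← row2 − (-3)·row0  ⇒  L[2][0]=-3, U row2=(0, -12, -10)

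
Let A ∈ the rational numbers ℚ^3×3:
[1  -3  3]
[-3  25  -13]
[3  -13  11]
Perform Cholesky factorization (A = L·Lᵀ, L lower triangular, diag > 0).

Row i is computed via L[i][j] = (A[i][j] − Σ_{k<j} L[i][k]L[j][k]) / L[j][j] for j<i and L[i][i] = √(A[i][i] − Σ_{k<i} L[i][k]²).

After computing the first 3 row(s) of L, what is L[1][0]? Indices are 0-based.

Step 1: L[0][0] = √(1) = 1.
  L[1][0] = (-3) / L[0][0] = -3.
Step 2: L[1][1] = √(16) = 4.
  L[2][0] = (3) / L[0][0] = 3.
  L[2][1] = (-4) / L[1][1] = -1.
Step 3: L[2][2] = √(1) = 1.

L[1][0] = -3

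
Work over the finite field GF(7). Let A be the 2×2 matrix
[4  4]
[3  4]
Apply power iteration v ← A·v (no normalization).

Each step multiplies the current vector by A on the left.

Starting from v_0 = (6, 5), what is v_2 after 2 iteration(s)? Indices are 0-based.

v_0 = (6, 5).
v_1 = A·v_0 = (2, 3).
v_2 = A·v_1 = (6, 4).

v_2 = (6, 4)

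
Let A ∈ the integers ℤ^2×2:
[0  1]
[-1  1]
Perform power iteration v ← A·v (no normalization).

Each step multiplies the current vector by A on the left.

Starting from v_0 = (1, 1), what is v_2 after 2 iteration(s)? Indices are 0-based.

v_2 = (0, -1)

v_0 = (1, 1).
v_1 = A·v_0 = (1, 0).
v_2 = A·v_1 = (0, -1).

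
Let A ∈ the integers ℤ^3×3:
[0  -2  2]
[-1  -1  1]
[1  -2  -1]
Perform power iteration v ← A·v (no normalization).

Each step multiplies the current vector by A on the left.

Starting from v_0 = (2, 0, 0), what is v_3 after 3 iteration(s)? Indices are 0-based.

v_0 = (2, 0, 0).
v_1 = A·v_0 = (0, -2, 2).
v_2 = A·v_1 = (8, 4, 2).
v_3 = A·v_2 = (-4, -10, -2).

v_3 = (-4, -10, -2)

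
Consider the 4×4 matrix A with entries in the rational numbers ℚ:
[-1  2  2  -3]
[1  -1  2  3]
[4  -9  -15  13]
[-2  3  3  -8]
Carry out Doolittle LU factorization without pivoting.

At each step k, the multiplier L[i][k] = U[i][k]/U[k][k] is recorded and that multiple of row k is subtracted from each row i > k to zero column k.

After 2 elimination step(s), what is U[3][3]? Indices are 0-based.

U[3][3] = -2

Step 1: pivot at (0,0) is -1.
  row1 ← row1 − (-1)·row0  ⇒  L[1][0]=-1, U row1=(0, 1, 4, 0)
  row2 ← row2 − (-4)·row0  ⇒  L[2][0]=-4, U row2=(0, -1, -7, 1)
  row3 ← row3 − (2)·row0  ⇒  L[3][0]=2, U row3=(0, -1, -1, -2)
Step 2: pivot at (1,1) is 1.
  row2 ← row2 − (-1)·row1  ⇒  L[2][1]=-1, U row2=(0, 0, -3, 1)
  row3 ← row3 − (-1)·row1  ⇒  L[3][1]=-1, U row3=(0, 0, 3, -2)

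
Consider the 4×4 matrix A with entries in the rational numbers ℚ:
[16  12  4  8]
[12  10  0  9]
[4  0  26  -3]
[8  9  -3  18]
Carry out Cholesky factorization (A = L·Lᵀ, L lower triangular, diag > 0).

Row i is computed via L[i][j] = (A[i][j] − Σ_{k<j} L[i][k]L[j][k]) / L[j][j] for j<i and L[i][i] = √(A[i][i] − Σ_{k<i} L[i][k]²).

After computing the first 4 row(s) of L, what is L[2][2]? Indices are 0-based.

Step 1: L[0][0] = √(16) = 4.
  L[1][0] = (12) / L[0][0] = 3.
Step 2: L[1][1] = √(1) = 1.
  L[2][0] = (4) / L[0][0] = 1.
  L[2][1] = (-3) / L[1][1] = -3.
Step 3: L[2][2] = √(16) = 4.
  L[3][0] = (8) / L[0][0] = 2.
  L[3][1] = (3) / L[1][1] = 3.
  L[3][2] = (4) / L[2][2] = 1.
Step 4: L[3][3] = √(4) = 2.

L[2][2] = 4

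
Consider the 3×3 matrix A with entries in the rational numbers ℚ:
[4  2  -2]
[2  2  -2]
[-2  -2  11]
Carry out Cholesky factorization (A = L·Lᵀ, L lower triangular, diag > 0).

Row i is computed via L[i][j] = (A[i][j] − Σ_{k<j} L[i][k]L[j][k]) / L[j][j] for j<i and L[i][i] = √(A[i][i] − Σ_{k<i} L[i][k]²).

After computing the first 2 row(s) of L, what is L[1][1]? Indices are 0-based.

L[1][1] = 1

Step 1: L[0][0] = √(4) = 2.
  L[1][0] = (2) / L[0][0] = 1.
Step 2: L[1][1] = √(1) = 1.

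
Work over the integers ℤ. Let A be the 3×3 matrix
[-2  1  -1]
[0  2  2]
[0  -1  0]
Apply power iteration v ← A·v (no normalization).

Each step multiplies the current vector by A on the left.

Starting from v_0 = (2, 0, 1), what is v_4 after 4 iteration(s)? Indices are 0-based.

v_4 = (44, 0, -4)

v_0 = (2, 0, 1).
v_1 = A·v_0 = (-5, 2, 0).
v_2 = A·v_1 = (12, 4, -2).
v_3 = A·v_2 = (-18, 4, -4).
v_4 = A·v_3 = (44, 0, -4).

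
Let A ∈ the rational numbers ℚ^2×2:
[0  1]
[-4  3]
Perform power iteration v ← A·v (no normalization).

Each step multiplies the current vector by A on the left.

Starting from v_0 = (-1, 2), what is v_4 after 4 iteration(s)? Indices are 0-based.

v_4 = (26, -10)

v_0 = (-1, 2).
v_1 = A·v_0 = (2, 10).
v_2 = A·v_1 = (10, 22).
v_3 = A·v_2 = (22, 26).
v_4 = A·v_3 = (26, -10).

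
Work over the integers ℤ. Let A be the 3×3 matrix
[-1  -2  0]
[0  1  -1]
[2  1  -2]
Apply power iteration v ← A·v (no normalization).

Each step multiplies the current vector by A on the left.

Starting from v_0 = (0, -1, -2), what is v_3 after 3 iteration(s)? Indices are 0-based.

v_0 = (0, -1, -2).
v_1 = A·v_0 = (2, 1, 3).
v_2 = A·v_1 = (-4, -2, -1).
v_3 = A·v_2 = (8, -1, -8).

v_3 = (8, -1, -8)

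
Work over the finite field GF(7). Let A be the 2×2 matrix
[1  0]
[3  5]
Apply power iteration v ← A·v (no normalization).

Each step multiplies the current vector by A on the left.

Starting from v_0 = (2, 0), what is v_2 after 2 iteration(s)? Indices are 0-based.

v_0 = (2, 0).
v_1 = A·v_0 = (2, 6).
v_2 = A·v_1 = (2, 1).

v_2 = (2, 1)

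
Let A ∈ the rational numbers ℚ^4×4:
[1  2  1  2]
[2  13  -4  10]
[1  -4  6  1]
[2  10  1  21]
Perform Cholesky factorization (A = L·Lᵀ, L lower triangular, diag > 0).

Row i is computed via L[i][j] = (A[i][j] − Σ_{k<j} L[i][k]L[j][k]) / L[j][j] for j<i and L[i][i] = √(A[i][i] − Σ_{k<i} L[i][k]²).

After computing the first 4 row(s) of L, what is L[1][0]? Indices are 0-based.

Step 1: L[0][0] = √(1) = 1.
  L[1][0] = (2) / L[0][0] = 2.
Step 2: L[1][1] = √(9) = 3.
  L[2][0] = (1) / L[0][0] = 1.
  L[2][1] = (-6) / L[1][1] = -2.
Step 3: L[2][2] = √(1) = 1.
  L[3][0] = (2) / L[0][0] = 2.
  L[3][1] = (6) / L[1][1] = 2.
  L[3][2] = (3) / L[2][2] = 3.
Step 4: L[3][3] = √(4) = 2.

L[1][0] = 2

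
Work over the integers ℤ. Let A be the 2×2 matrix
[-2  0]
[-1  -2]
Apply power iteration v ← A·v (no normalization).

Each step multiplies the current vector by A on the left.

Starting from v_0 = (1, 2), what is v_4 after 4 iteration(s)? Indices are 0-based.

v_4 = (16, 64)

v_0 = (1, 2).
v_1 = A·v_0 = (-2, -5).
v_2 = A·v_1 = (4, 12).
v_3 = A·v_2 = (-8, -28).
v_4 = A·v_3 = (16, 64).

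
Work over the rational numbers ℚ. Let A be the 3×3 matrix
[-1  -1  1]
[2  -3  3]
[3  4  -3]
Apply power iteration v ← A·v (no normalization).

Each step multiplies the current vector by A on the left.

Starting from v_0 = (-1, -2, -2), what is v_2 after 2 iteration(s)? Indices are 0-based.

v_2 = (-4, -7, 10)

v_0 = (-1, -2, -2).
v_1 = A·v_0 = (1, -2, -5).
v_2 = A·v_1 = (-4, -7, 10).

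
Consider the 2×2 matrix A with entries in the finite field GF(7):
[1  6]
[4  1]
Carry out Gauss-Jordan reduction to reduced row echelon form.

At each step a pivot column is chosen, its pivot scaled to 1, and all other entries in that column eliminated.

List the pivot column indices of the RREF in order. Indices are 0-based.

[1] R0 /= 1  ⇒  (1, 6)
     R1 -= 4·R0  ⇒  (0, 5)
[2] R1 /= 5  ⇒  (0, 1)
     R0 -= 6·R1  ⇒  (1, 0)

pivot columns: 0, 1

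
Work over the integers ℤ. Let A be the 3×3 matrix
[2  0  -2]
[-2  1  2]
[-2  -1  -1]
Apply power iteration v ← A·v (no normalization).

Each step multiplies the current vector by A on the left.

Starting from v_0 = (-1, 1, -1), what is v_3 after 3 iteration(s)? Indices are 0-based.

v_3 = (-2, 7, 6)

v_0 = (-1, 1, -1).
v_1 = A·v_0 = (0, 1, 2).
v_2 = A·v_1 = (-4, 5, -3).
v_3 = A·v_2 = (-2, 7, 6).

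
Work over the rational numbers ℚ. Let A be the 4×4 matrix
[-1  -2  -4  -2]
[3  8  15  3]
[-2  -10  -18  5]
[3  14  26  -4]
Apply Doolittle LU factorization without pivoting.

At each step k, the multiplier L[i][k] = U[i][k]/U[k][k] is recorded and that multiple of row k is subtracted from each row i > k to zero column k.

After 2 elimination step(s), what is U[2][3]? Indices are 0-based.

Step 1: pivot at (0,0) is -1.
  row1 ← row1 − (-3)·row0  ⇒  L[1][0]=-3, U row1=(0, 2, 3, -3)
  row2 ← row2 − (2)·row0  ⇒  L[2][0]=2, U row2=(0, -6, -10, 9)
  row3 ← row3 − (-3)·row0  ⇒  L[3][0]=-3, U row3=(0, 8, 14, -10)
Step 2: pivot at (1,1) is 2.
  row2 ← row2 − (-3)·row1  ⇒  L[2][1]=-3, U row2=(0, 0, -1, 0)
  row3 ← row3 − (4)·row1  ⇒  L[3][1]=4, U row3=(0, 0, 2, 2)

U[2][3] = 0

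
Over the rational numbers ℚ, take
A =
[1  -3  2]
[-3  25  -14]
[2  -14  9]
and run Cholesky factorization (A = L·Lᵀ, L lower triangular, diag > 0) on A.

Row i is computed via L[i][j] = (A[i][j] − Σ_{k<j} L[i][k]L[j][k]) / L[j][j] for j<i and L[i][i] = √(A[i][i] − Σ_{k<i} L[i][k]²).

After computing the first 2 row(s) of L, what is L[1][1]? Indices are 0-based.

L[1][1] = 4

Step 1: L[0][0] = √(1) = 1.
  L[1][0] = (-3) / L[0][0] = -3.
Step 2: L[1][1] = √(16) = 4.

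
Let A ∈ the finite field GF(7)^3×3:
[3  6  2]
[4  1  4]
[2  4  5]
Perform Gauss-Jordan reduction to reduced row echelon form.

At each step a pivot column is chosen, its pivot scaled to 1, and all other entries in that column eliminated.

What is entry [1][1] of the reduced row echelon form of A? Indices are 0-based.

M[1][1] = 0

step 1: normalize row 0 (÷3) = (1, 2, 3)
  row 1: subtract 4×row0 = (0, 0, 6)
  row 2: subtract 2×row0 = (0, 0, 6)
skip col 1 (zero from row 1)
step 2: normalize row 1 (÷6) = (0, 0, 1)
  row 0: subtract 3×row1 = (1, 2, 0)
  row 2: subtract 6×row1 = (0, 0, 0)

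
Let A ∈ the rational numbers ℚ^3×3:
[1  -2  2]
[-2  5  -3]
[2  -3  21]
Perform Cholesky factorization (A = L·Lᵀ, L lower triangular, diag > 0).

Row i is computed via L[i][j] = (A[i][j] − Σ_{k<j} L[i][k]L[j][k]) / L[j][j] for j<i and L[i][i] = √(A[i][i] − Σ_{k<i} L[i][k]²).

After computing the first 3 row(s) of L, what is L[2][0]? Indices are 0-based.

L[2][0] = 2

Step 1: L[0][0] = √(1) = 1.
  L[1][0] = (-2) / L[0][0] = -2.
Step 2: L[1][1] = √(1) = 1.
  L[2][0] = (2) / L[0][0] = 2.
  L[2][1] = (1) / L[1][1] = 1.
Step 3: L[2][2] = √(16) = 4.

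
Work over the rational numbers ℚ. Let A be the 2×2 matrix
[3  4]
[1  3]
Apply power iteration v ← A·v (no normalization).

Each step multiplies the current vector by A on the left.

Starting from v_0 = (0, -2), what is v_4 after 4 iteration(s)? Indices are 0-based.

v_4 = (-1248, -626)

v_0 = (0, -2).
v_1 = A·v_0 = (-8, -6).
v_2 = A·v_1 = (-48, -26).
v_3 = A·v_2 = (-248, -126).
v_4 = A·v_3 = (-1248, -626).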